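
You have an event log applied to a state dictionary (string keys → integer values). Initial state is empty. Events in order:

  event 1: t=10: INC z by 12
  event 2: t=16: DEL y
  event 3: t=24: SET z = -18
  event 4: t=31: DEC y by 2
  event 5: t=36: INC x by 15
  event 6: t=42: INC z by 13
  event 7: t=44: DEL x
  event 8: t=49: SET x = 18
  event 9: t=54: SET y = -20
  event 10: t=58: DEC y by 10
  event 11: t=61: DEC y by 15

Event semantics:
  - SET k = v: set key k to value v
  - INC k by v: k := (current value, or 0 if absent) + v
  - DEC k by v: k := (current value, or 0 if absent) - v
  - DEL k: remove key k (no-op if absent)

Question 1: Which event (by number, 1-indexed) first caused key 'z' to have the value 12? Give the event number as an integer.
Looking for first event where z becomes 12:
  event 1: z (absent) -> 12  <-- first match

Answer: 1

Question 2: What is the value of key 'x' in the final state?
Track key 'x' through all 11 events:
  event 1 (t=10: INC z by 12): x unchanged
  event 2 (t=16: DEL y): x unchanged
  event 3 (t=24: SET z = -18): x unchanged
  event 4 (t=31: DEC y by 2): x unchanged
  event 5 (t=36: INC x by 15): x (absent) -> 15
  event 6 (t=42: INC z by 13): x unchanged
  event 7 (t=44: DEL x): x 15 -> (absent)
  event 8 (t=49: SET x = 18): x (absent) -> 18
  event 9 (t=54: SET y = -20): x unchanged
  event 10 (t=58: DEC y by 10): x unchanged
  event 11 (t=61: DEC y by 15): x unchanged
Final: x = 18

Answer: 18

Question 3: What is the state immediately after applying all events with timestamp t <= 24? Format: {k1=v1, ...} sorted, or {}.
Apply events with t <= 24 (3 events):
  after event 1 (t=10: INC z by 12): {z=12}
  after event 2 (t=16: DEL y): {z=12}
  after event 3 (t=24: SET z = -18): {z=-18}

Answer: {z=-18}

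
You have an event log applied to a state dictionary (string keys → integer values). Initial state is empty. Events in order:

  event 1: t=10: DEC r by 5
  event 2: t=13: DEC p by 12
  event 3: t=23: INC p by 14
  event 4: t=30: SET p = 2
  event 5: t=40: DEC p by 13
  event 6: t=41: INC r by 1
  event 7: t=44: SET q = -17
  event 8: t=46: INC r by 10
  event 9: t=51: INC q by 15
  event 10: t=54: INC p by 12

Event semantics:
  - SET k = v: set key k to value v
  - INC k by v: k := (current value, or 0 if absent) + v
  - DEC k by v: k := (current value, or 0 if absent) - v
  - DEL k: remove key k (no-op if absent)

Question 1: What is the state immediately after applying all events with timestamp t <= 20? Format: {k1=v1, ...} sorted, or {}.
Apply events with t <= 20 (2 events):
  after event 1 (t=10: DEC r by 5): {r=-5}
  after event 2 (t=13: DEC p by 12): {p=-12, r=-5}

Answer: {p=-12, r=-5}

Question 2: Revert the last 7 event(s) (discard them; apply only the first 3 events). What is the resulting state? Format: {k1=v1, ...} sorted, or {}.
Keep first 3 events (discard last 7):
  after event 1 (t=10: DEC r by 5): {r=-5}
  after event 2 (t=13: DEC p by 12): {p=-12, r=-5}
  after event 3 (t=23: INC p by 14): {p=2, r=-5}

Answer: {p=2, r=-5}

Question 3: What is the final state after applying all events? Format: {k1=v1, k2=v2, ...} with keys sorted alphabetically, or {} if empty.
Answer: {p=1, q=-2, r=6}

Derivation:
  after event 1 (t=10: DEC r by 5): {r=-5}
  after event 2 (t=13: DEC p by 12): {p=-12, r=-5}
  after event 3 (t=23: INC p by 14): {p=2, r=-5}
  after event 4 (t=30: SET p = 2): {p=2, r=-5}
  after event 5 (t=40: DEC p by 13): {p=-11, r=-5}
  after event 6 (t=41: INC r by 1): {p=-11, r=-4}
  after event 7 (t=44: SET q = -17): {p=-11, q=-17, r=-4}
  after event 8 (t=46: INC r by 10): {p=-11, q=-17, r=6}
  after event 9 (t=51: INC q by 15): {p=-11, q=-2, r=6}
  after event 10 (t=54: INC p by 12): {p=1, q=-2, r=6}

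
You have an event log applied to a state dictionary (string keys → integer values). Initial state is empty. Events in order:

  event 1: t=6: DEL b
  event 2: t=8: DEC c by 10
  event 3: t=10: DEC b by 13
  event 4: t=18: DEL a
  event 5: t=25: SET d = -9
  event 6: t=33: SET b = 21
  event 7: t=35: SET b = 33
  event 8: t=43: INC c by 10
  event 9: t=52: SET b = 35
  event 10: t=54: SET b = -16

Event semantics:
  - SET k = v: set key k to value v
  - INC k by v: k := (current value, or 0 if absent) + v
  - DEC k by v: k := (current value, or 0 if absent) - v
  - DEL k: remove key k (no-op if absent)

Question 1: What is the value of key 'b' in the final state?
Track key 'b' through all 10 events:
  event 1 (t=6: DEL b): b (absent) -> (absent)
  event 2 (t=8: DEC c by 10): b unchanged
  event 3 (t=10: DEC b by 13): b (absent) -> -13
  event 4 (t=18: DEL a): b unchanged
  event 5 (t=25: SET d = -9): b unchanged
  event 6 (t=33: SET b = 21): b -13 -> 21
  event 7 (t=35: SET b = 33): b 21 -> 33
  event 8 (t=43: INC c by 10): b unchanged
  event 9 (t=52: SET b = 35): b 33 -> 35
  event 10 (t=54: SET b = -16): b 35 -> -16
Final: b = -16

Answer: -16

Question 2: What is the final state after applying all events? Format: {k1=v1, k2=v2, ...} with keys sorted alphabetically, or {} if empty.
  after event 1 (t=6: DEL b): {}
  after event 2 (t=8: DEC c by 10): {c=-10}
  after event 3 (t=10: DEC b by 13): {b=-13, c=-10}
  after event 4 (t=18: DEL a): {b=-13, c=-10}
  after event 5 (t=25: SET d = -9): {b=-13, c=-10, d=-9}
  after event 6 (t=33: SET b = 21): {b=21, c=-10, d=-9}
  after event 7 (t=35: SET b = 33): {b=33, c=-10, d=-9}
  after event 8 (t=43: INC c by 10): {b=33, c=0, d=-9}
  after event 9 (t=52: SET b = 35): {b=35, c=0, d=-9}
  after event 10 (t=54: SET b = -16): {b=-16, c=0, d=-9}

Answer: {b=-16, c=0, d=-9}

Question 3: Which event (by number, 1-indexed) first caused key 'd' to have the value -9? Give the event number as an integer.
Answer: 5

Derivation:
Looking for first event where d becomes -9:
  event 5: d (absent) -> -9  <-- first match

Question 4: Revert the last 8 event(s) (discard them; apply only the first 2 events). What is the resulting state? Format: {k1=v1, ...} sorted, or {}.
Keep first 2 events (discard last 8):
  after event 1 (t=6: DEL b): {}
  after event 2 (t=8: DEC c by 10): {c=-10}

Answer: {c=-10}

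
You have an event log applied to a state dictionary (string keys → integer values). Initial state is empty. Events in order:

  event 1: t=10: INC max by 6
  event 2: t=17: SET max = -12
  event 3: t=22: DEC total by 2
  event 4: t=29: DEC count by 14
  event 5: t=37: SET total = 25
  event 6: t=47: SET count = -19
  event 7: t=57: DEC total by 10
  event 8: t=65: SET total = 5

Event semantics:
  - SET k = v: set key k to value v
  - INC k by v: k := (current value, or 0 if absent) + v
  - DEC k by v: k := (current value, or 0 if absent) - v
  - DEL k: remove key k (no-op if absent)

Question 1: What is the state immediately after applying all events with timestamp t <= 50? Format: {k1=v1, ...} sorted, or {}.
Answer: {count=-19, max=-12, total=25}

Derivation:
Apply events with t <= 50 (6 events):
  after event 1 (t=10: INC max by 6): {max=6}
  after event 2 (t=17: SET max = -12): {max=-12}
  after event 3 (t=22: DEC total by 2): {max=-12, total=-2}
  after event 4 (t=29: DEC count by 14): {count=-14, max=-12, total=-2}
  after event 5 (t=37: SET total = 25): {count=-14, max=-12, total=25}
  after event 6 (t=47: SET count = -19): {count=-19, max=-12, total=25}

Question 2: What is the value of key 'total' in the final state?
Track key 'total' through all 8 events:
  event 1 (t=10: INC max by 6): total unchanged
  event 2 (t=17: SET max = -12): total unchanged
  event 3 (t=22: DEC total by 2): total (absent) -> -2
  event 4 (t=29: DEC count by 14): total unchanged
  event 5 (t=37: SET total = 25): total -2 -> 25
  event 6 (t=47: SET count = -19): total unchanged
  event 7 (t=57: DEC total by 10): total 25 -> 15
  event 8 (t=65: SET total = 5): total 15 -> 5
Final: total = 5

Answer: 5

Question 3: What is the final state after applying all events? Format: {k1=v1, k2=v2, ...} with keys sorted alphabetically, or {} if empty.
  after event 1 (t=10: INC max by 6): {max=6}
  after event 2 (t=17: SET max = -12): {max=-12}
  after event 3 (t=22: DEC total by 2): {max=-12, total=-2}
  after event 4 (t=29: DEC count by 14): {count=-14, max=-12, total=-2}
  after event 5 (t=37: SET total = 25): {count=-14, max=-12, total=25}
  after event 6 (t=47: SET count = -19): {count=-19, max=-12, total=25}
  after event 7 (t=57: DEC total by 10): {count=-19, max=-12, total=15}
  after event 8 (t=65: SET total = 5): {count=-19, max=-12, total=5}

Answer: {count=-19, max=-12, total=5}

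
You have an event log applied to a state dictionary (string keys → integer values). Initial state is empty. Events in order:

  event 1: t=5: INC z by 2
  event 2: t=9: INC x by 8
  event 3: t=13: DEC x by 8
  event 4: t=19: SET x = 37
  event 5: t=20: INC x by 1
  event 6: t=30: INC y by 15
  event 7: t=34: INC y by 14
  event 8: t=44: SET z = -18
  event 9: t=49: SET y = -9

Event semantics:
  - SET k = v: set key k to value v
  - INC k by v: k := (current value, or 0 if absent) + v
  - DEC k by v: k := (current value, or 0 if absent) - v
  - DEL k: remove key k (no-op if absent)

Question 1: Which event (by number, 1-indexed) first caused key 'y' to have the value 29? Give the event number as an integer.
Answer: 7

Derivation:
Looking for first event where y becomes 29:
  event 6: y = 15
  event 7: y 15 -> 29  <-- first match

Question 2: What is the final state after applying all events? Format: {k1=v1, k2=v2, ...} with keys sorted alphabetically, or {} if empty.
  after event 1 (t=5: INC z by 2): {z=2}
  after event 2 (t=9: INC x by 8): {x=8, z=2}
  after event 3 (t=13: DEC x by 8): {x=0, z=2}
  after event 4 (t=19: SET x = 37): {x=37, z=2}
  after event 5 (t=20: INC x by 1): {x=38, z=2}
  after event 6 (t=30: INC y by 15): {x=38, y=15, z=2}
  after event 7 (t=34: INC y by 14): {x=38, y=29, z=2}
  after event 8 (t=44: SET z = -18): {x=38, y=29, z=-18}
  after event 9 (t=49: SET y = -9): {x=38, y=-9, z=-18}

Answer: {x=38, y=-9, z=-18}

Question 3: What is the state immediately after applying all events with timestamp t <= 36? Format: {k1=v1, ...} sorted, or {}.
Apply events with t <= 36 (7 events):
  after event 1 (t=5: INC z by 2): {z=2}
  after event 2 (t=9: INC x by 8): {x=8, z=2}
  after event 3 (t=13: DEC x by 8): {x=0, z=2}
  after event 4 (t=19: SET x = 37): {x=37, z=2}
  after event 5 (t=20: INC x by 1): {x=38, z=2}
  after event 6 (t=30: INC y by 15): {x=38, y=15, z=2}
  after event 7 (t=34: INC y by 14): {x=38, y=29, z=2}

Answer: {x=38, y=29, z=2}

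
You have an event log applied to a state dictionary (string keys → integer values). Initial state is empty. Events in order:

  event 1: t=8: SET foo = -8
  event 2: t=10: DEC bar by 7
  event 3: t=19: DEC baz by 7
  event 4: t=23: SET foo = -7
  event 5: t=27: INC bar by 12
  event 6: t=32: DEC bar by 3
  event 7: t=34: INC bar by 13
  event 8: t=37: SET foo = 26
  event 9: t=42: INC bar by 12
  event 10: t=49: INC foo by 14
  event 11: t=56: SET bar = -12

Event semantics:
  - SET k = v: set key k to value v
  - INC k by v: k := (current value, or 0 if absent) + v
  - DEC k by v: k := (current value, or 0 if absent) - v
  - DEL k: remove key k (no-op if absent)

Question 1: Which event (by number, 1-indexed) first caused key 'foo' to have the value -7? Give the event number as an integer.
Answer: 4

Derivation:
Looking for first event where foo becomes -7:
  event 1: foo = -8
  event 2: foo = -8
  event 3: foo = -8
  event 4: foo -8 -> -7  <-- first match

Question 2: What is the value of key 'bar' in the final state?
Track key 'bar' through all 11 events:
  event 1 (t=8: SET foo = -8): bar unchanged
  event 2 (t=10: DEC bar by 7): bar (absent) -> -7
  event 3 (t=19: DEC baz by 7): bar unchanged
  event 4 (t=23: SET foo = -7): bar unchanged
  event 5 (t=27: INC bar by 12): bar -7 -> 5
  event 6 (t=32: DEC bar by 3): bar 5 -> 2
  event 7 (t=34: INC bar by 13): bar 2 -> 15
  event 8 (t=37: SET foo = 26): bar unchanged
  event 9 (t=42: INC bar by 12): bar 15 -> 27
  event 10 (t=49: INC foo by 14): bar unchanged
  event 11 (t=56: SET bar = -12): bar 27 -> -12
Final: bar = -12

Answer: -12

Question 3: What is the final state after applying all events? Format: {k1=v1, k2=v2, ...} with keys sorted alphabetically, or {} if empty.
Answer: {bar=-12, baz=-7, foo=40}

Derivation:
  after event 1 (t=8: SET foo = -8): {foo=-8}
  after event 2 (t=10: DEC bar by 7): {bar=-7, foo=-8}
  after event 3 (t=19: DEC baz by 7): {bar=-7, baz=-7, foo=-8}
  after event 4 (t=23: SET foo = -7): {bar=-7, baz=-7, foo=-7}
  after event 5 (t=27: INC bar by 12): {bar=5, baz=-7, foo=-7}
  after event 6 (t=32: DEC bar by 3): {bar=2, baz=-7, foo=-7}
  after event 7 (t=34: INC bar by 13): {bar=15, baz=-7, foo=-7}
  after event 8 (t=37: SET foo = 26): {bar=15, baz=-7, foo=26}
  after event 9 (t=42: INC bar by 12): {bar=27, baz=-7, foo=26}
  after event 10 (t=49: INC foo by 14): {bar=27, baz=-7, foo=40}
  after event 11 (t=56: SET bar = -12): {bar=-12, baz=-7, foo=40}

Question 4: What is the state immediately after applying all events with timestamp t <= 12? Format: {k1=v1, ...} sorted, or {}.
Apply events with t <= 12 (2 events):
  after event 1 (t=8: SET foo = -8): {foo=-8}
  after event 2 (t=10: DEC bar by 7): {bar=-7, foo=-8}

Answer: {bar=-7, foo=-8}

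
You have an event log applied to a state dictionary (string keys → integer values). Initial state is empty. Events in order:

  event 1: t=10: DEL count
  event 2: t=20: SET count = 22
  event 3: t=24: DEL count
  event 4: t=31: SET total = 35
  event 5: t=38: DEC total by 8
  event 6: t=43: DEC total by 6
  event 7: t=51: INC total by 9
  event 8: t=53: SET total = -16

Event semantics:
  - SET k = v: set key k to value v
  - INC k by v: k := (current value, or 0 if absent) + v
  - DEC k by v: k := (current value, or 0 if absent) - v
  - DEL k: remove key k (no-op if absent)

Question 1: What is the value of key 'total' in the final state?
Track key 'total' through all 8 events:
  event 1 (t=10: DEL count): total unchanged
  event 2 (t=20: SET count = 22): total unchanged
  event 3 (t=24: DEL count): total unchanged
  event 4 (t=31: SET total = 35): total (absent) -> 35
  event 5 (t=38: DEC total by 8): total 35 -> 27
  event 6 (t=43: DEC total by 6): total 27 -> 21
  event 7 (t=51: INC total by 9): total 21 -> 30
  event 8 (t=53: SET total = -16): total 30 -> -16
Final: total = -16

Answer: -16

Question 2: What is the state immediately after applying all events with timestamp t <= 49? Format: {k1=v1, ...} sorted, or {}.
Apply events with t <= 49 (6 events):
  after event 1 (t=10: DEL count): {}
  after event 2 (t=20: SET count = 22): {count=22}
  after event 3 (t=24: DEL count): {}
  after event 4 (t=31: SET total = 35): {total=35}
  after event 5 (t=38: DEC total by 8): {total=27}
  after event 6 (t=43: DEC total by 6): {total=21}

Answer: {total=21}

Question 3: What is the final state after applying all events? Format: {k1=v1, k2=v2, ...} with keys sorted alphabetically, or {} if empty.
  after event 1 (t=10: DEL count): {}
  after event 2 (t=20: SET count = 22): {count=22}
  after event 3 (t=24: DEL count): {}
  after event 4 (t=31: SET total = 35): {total=35}
  after event 5 (t=38: DEC total by 8): {total=27}
  after event 6 (t=43: DEC total by 6): {total=21}
  after event 7 (t=51: INC total by 9): {total=30}
  after event 8 (t=53: SET total = -16): {total=-16}

Answer: {total=-16}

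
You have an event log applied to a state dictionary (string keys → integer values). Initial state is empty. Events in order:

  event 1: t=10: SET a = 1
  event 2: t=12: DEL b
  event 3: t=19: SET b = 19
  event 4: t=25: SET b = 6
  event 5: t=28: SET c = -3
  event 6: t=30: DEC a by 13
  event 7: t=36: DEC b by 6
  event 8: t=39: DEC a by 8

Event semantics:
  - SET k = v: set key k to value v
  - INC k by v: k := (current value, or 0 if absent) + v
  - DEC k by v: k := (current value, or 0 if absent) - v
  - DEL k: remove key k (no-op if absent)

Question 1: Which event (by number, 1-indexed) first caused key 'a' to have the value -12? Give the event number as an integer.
Answer: 6

Derivation:
Looking for first event where a becomes -12:
  event 1: a = 1
  event 2: a = 1
  event 3: a = 1
  event 4: a = 1
  event 5: a = 1
  event 6: a 1 -> -12  <-- first match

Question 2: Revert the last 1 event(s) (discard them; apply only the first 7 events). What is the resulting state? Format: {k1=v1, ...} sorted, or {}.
Answer: {a=-12, b=0, c=-3}

Derivation:
Keep first 7 events (discard last 1):
  after event 1 (t=10: SET a = 1): {a=1}
  after event 2 (t=12: DEL b): {a=1}
  after event 3 (t=19: SET b = 19): {a=1, b=19}
  after event 4 (t=25: SET b = 6): {a=1, b=6}
  after event 5 (t=28: SET c = -3): {a=1, b=6, c=-3}
  after event 6 (t=30: DEC a by 13): {a=-12, b=6, c=-3}
  after event 7 (t=36: DEC b by 6): {a=-12, b=0, c=-3}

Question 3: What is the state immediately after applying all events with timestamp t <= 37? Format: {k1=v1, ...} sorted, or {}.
Answer: {a=-12, b=0, c=-3}

Derivation:
Apply events with t <= 37 (7 events):
  after event 1 (t=10: SET a = 1): {a=1}
  after event 2 (t=12: DEL b): {a=1}
  after event 3 (t=19: SET b = 19): {a=1, b=19}
  after event 4 (t=25: SET b = 6): {a=1, b=6}
  after event 5 (t=28: SET c = -3): {a=1, b=6, c=-3}
  after event 6 (t=30: DEC a by 13): {a=-12, b=6, c=-3}
  after event 7 (t=36: DEC b by 6): {a=-12, b=0, c=-3}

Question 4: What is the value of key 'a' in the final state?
Track key 'a' through all 8 events:
  event 1 (t=10: SET a = 1): a (absent) -> 1
  event 2 (t=12: DEL b): a unchanged
  event 3 (t=19: SET b = 19): a unchanged
  event 4 (t=25: SET b = 6): a unchanged
  event 5 (t=28: SET c = -3): a unchanged
  event 6 (t=30: DEC a by 13): a 1 -> -12
  event 7 (t=36: DEC b by 6): a unchanged
  event 8 (t=39: DEC a by 8): a -12 -> -20
Final: a = -20

Answer: -20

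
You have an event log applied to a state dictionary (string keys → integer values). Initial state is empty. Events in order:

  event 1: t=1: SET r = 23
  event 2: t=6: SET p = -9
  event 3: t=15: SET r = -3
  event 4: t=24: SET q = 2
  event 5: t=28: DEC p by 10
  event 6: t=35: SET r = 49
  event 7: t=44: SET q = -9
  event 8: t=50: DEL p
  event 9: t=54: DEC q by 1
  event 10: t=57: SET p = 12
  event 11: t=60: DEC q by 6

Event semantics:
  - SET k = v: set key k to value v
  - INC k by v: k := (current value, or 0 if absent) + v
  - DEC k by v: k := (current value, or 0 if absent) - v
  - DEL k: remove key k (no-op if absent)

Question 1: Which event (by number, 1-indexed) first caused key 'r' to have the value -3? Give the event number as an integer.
Looking for first event where r becomes -3:
  event 1: r = 23
  event 2: r = 23
  event 3: r 23 -> -3  <-- first match

Answer: 3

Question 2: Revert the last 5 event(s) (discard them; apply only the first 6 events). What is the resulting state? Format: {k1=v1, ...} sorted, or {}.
Answer: {p=-19, q=2, r=49}

Derivation:
Keep first 6 events (discard last 5):
  after event 1 (t=1: SET r = 23): {r=23}
  after event 2 (t=6: SET p = -9): {p=-9, r=23}
  after event 3 (t=15: SET r = -3): {p=-9, r=-3}
  after event 4 (t=24: SET q = 2): {p=-9, q=2, r=-3}
  after event 5 (t=28: DEC p by 10): {p=-19, q=2, r=-3}
  after event 6 (t=35: SET r = 49): {p=-19, q=2, r=49}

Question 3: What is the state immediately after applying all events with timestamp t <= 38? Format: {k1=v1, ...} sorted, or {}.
Answer: {p=-19, q=2, r=49}

Derivation:
Apply events with t <= 38 (6 events):
  after event 1 (t=1: SET r = 23): {r=23}
  after event 2 (t=6: SET p = -9): {p=-9, r=23}
  after event 3 (t=15: SET r = -3): {p=-9, r=-3}
  after event 4 (t=24: SET q = 2): {p=-9, q=2, r=-3}
  after event 5 (t=28: DEC p by 10): {p=-19, q=2, r=-3}
  after event 6 (t=35: SET r = 49): {p=-19, q=2, r=49}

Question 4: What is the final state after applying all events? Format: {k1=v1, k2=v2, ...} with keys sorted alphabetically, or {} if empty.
  after event 1 (t=1: SET r = 23): {r=23}
  after event 2 (t=6: SET p = -9): {p=-9, r=23}
  after event 3 (t=15: SET r = -3): {p=-9, r=-3}
  after event 4 (t=24: SET q = 2): {p=-9, q=2, r=-3}
  after event 5 (t=28: DEC p by 10): {p=-19, q=2, r=-3}
  after event 6 (t=35: SET r = 49): {p=-19, q=2, r=49}
  after event 7 (t=44: SET q = -9): {p=-19, q=-9, r=49}
  after event 8 (t=50: DEL p): {q=-9, r=49}
  after event 9 (t=54: DEC q by 1): {q=-10, r=49}
  after event 10 (t=57: SET p = 12): {p=12, q=-10, r=49}
  after event 11 (t=60: DEC q by 6): {p=12, q=-16, r=49}

Answer: {p=12, q=-16, r=49}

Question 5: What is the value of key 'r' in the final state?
Answer: 49

Derivation:
Track key 'r' through all 11 events:
  event 1 (t=1: SET r = 23): r (absent) -> 23
  event 2 (t=6: SET p = -9): r unchanged
  event 3 (t=15: SET r = -3): r 23 -> -3
  event 4 (t=24: SET q = 2): r unchanged
  event 5 (t=28: DEC p by 10): r unchanged
  event 6 (t=35: SET r = 49): r -3 -> 49
  event 7 (t=44: SET q = -9): r unchanged
  event 8 (t=50: DEL p): r unchanged
  event 9 (t=54: DEC q by 1): r unchanged
  event 10 (t=57: SET p = 12): r unchanged
  event 11 (t=60: DEC q by 6): r unchanged
Final: r = 49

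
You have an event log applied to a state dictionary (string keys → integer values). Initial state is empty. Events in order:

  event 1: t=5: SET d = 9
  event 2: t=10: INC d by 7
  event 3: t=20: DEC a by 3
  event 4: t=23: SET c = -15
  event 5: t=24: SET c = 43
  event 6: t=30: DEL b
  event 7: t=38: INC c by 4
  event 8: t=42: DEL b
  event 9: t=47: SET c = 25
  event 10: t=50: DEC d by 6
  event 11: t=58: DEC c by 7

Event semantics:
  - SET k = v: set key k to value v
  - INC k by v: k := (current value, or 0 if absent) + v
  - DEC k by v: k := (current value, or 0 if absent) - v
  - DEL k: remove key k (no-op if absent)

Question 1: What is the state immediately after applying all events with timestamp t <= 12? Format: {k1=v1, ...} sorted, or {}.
Answer: {d=16}

Derivation:
Apply events with t <= 12 (2 events):
  after event 1 (t=5: SET d = 9): {d=9}
  after event 2 (t=10: INC d by 7): {d=16}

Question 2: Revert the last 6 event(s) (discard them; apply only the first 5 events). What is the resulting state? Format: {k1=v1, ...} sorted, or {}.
Answer: {a=-3, c=43, d=16}

Derivation:
Keep first 5 events (discard last 6):
  after event 1 (t=5: SET d = 9): {d=9}
  after event 2 (t=10: INC d by 7): {d=16}
  after event 3 (t=20: DEC a by 3): {a=-3, d=16}
  after event 4 (t=23: SET c = -15): {a=-3, c=-15, d=16}
  after event 5 (t=24: SET c = 43): {a=-3, c=43, d=16}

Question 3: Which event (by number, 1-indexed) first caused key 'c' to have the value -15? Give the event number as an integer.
Looking for first event where c becomes -15:
  event 4: c (absent) -> -15  <-- first match

Answer: 4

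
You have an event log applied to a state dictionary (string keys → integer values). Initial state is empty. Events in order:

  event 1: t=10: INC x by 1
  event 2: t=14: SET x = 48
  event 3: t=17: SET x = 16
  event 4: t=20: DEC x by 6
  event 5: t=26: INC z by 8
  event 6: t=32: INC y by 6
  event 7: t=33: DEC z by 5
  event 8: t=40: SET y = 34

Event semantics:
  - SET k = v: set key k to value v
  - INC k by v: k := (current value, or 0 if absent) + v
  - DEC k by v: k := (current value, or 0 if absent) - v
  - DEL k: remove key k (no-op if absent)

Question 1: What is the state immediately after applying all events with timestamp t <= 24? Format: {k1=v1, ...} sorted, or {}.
Apply events with t <= 24 (4 events):
  after event 1 (t=10: INC x by 1): {x=1}
  after event 2 (t=14: SET x = 48): {x=48}
  after event 3 (t=17: SET x = 16): {x=16}
  after event 4 (t=20: DEC x by 6): {x=10}

Answer: {x=10}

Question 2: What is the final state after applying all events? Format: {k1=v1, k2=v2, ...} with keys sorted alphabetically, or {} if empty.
Answer: {x=10, y=34, z=3}

Derivation:
  after event 1 (t=10: INC x by 1): {x=1}
  after event 2 (t=14: SET x = 48): {x=48}
  after event 3 (t=17: SET x = 16): {x=16}
  after event 4 (t=20: DEC x by 6): {x=10}
  after event 5 (t=26: INC z by 8): {x=10, z=8}
  after event 6 (t=32: INC y by 6): {x=10, y=6, z=8}
  after event 7 (t=33: DEC z by 5): {x=10, y=6, z=3}
  after event 8 (t=40: SET y = 34): {x=10, y=34, z=3}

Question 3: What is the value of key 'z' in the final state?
Track key 'z' through all 8 events:
  event 1 (t=10: INC x by 1): z unchanged
  event 2 (t=14: SET x = 48): z unchanged
  event 3 (t=17: SET x = 16): z unchanged
  event 4 (t=20: DEC x by 6): z unchanged
  event 5 (t=26: INC z by 8): z (absent) -> 8
  event 6 (t=32: INC y by 6): z unchanged
  event 7 (t=33: DEC z by 5): z 8 -> 3
  event 8 (t=40: SET y = 34): z unchanged
Final: z = 3

Answer: 3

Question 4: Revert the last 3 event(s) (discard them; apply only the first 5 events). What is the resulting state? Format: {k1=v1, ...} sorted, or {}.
Keep first 5 events (discard last 3):
  after event 1 (t=10: INC x by 1): {x=1}
  after event 2 (t=14: SET x = 48): {x=48}
  after event 3 (t=17: SET x = 16): {x=16}
  after event 4 (t=20: DEC x by 6): {x=10}
  after event 5 (t=26: INC z by 8): {x=10, z=8}

Answer: {x=10, z=8}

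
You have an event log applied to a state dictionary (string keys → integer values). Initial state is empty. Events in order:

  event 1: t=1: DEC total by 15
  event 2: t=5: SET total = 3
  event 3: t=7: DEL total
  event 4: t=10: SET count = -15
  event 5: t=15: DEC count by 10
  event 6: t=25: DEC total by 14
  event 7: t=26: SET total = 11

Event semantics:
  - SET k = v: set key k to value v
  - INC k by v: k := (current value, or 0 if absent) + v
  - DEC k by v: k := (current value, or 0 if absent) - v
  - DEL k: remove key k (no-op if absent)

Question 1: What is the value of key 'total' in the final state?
Answer: 11

Derivation:
Track key 'total' through all 7 events:
  event 1 (t=1: DEC total by 15): total (absent) -> -15
  event 2 (t=5: SET total = 3): total -15 -> 3
  event 3 (t=7: DEL total): total 3 -> (absent)
  event 4 (t=10: SET count = -15): total unchanged
  event 5 (t=15: DEC count by 10): total unchanged
  event 6 (t=25: DEC total by 14): total (absent) -> -14
  event 7 (t=26: SET total = 11): total -14 -> 11
Final: total = 11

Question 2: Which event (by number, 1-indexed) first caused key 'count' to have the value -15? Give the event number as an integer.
Looking for first event where count becomes -15:
  event 4: count (absent) -> -15  <-- first match

Answer: 4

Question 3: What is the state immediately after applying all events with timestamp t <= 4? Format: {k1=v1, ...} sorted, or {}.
Answer: {total=-15}

Derivation:
Apply events with t <= 4 (1 events):
  after event 1 (t=1: DEC total by 15): {total=-15}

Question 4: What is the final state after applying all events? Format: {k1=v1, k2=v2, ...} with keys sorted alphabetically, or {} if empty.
  after event 1 (t=1: DEC total by 15): {total=-15}
  after event 2 (t=5: SET total = 3): {total=3}
  after event 3 (t=7: DEL total): {}
  after event 4 (t=10: SET count = -15): {count=-15}
  after event 5 (t=15: DEC count by 10): {count=-25}
  after event 6 (t=25: DEC total by 14): {count=-25, total=-14}
  after event 7 (t=26: SET total = 11): {count=-25, total=11}

Answer: {count=-25, total=11}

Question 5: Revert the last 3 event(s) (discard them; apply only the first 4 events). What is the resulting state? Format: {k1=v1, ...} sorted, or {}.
Keep first 4 events (discard last 3):
  after event 1 (t=1: DEC total by 15): {total=-15}
  after event 2 (t=5: SET total = 3): {total=3}
  after event 3 (t=7: DEL total): {}
  after event 4 (t=10: SET count = -15): {count=-15}

Answer: {count=-15}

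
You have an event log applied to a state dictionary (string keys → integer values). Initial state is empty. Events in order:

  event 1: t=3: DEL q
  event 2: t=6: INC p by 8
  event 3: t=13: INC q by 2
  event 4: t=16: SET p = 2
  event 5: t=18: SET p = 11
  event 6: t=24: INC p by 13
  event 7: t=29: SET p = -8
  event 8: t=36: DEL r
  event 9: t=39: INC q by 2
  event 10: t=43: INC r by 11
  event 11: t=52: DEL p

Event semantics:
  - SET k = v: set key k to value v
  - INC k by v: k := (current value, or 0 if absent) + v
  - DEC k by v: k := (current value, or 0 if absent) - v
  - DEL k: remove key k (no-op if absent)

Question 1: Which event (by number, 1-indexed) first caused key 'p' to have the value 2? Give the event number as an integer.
Answer: 4

Derivation:
Looking for first event where p becomes 2:
  event 2: p = 8
  event 3: p = 8
  event 4: p 8 -> 2  <-- first match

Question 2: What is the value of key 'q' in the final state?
Answer: 4

Derivation:
Track key 'q' through all 11 events:
  event 1 (t=3: DEL q): q (absent) -> (absent)
  event 2 (t=6: INC p by 8): q unchanged
  event 3 (t=13: INC q by 2): q (absent) -> 2
  event 4 (t=16: SET p = 2): q unchanged
  event 5 (t=18: SET p = 11): q unchanged
  event 6 (t=24: INC p by 13): q unchanged
  event 7 (t=29: SET p = -8): q unchanged
  event 8 (t=36: DEL r): q unchanged
  event 9 (t=39: INC q by 2): q 2 -> 4
  event 10 (t=43: INC r by 11): q unchanged
  event 11 (t=52: DEL p): q unchanged
Final: q = 4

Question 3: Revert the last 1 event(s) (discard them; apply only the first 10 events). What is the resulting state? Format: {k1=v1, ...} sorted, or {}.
Answer: {p=-8, q=4, r=11}

Derivation:
Keep first 10 events (discard last 1):
  after event 1 (t=3: DEL q): {}
  after event 2 (t=6: INC p by 8): {p=8}
  after event 3 (t=13: INC q by 2): {p=8, q=2}
  after event 4 (t=16: SET p = 2): {p=2, q=2}
  after event 5 (t=18: SET p = 11): {p=11, q=2}
  after event 6 (t=24: INC p by 13): {p=24, q=2}
  after event 7 (t=29: SET p = -8): {p=-8, q=2}
  after event 8 (t=36: DEL r): {p=-8, q=2}
  after event 9 (t=39: INC q by 2): {p=-8, q=4}
  after event 10 (t=43: INC r by 11): {p=-8, q=4, r=11}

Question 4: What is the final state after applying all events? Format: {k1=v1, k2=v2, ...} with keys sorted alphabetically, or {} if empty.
  after event 1 (t=3: DEL q): {}
  after event 2 (t=6: INC p by 8): {p=8}
  after event 3 (t=13: INC q by 2): {p=8, q=2}
  after event 4 (t=16: SET p = 2): {p=2, q=2}
  after event 5 (t=18: SET p = 11): {p=11, q=2}
  after event 6 (t=24: INC p by 13): {p=24, q=2}
  after event 7 (t=29: SET p = -8): {p=-8, q=2}
  after event 8 (t=36: DEL r): {p=-8, q=2}
  after event 9 (t=39: INC q by 2): {p=-8, q=4}
  after event 10 (t=43: INC r by 11): {p=-8, q=4, r=11}
  after event 11 (t=52: DEL p): {q=4, r=11}

Answer: {q=4, r=11}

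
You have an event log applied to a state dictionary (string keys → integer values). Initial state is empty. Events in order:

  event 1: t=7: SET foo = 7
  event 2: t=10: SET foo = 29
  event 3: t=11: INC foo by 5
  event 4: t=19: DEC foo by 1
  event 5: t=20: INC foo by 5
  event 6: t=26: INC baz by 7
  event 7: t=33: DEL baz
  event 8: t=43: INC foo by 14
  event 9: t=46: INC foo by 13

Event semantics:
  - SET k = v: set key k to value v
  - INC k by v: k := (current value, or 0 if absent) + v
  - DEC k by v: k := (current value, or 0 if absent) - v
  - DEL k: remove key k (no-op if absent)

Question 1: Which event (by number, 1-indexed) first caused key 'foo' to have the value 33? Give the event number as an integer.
Looking for first event where foo becomes 33:
  event 1: foo = 7
  event 2: foo = 29
  event 3: foo = 34
  event 4: foo 34 -> 33  <-- first match

Answer: 4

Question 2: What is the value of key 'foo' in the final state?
Answer: 65

Derivation:
Track key 'foo' through all 9 events:
  event 1 (t=7: SET foo = 7): foo (absent) -> 7
  event 2 (t=10: SET foo = 29): foo 7 -> 29
  event 3 (t=11: INC foo by 5): foo 29 -> 34
  event 4 (t=19: DEC foo by 1): foo 34 -> 33
  event 5 (t=20: INC foo by 5): foo 33 -> 38
  event 6 (t=26: INC baz by 7): foo unchanged
  event 7 (t=33: DEL baz): foo unchanged
  event 8 (t=43: INC foo by 14): foo 38 -> 52
  event 9 (t=46: INC foo by 13): foo 52 -> 65
Final: foo = 65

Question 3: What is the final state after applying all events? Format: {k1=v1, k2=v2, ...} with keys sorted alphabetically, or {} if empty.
Answer: {foo=65}

Derivation:
  after event 1 (t=7: SET foo = 7): {foo=7}
  after event 2 (t=10: SET foo = 29): {foo=29}
  after event 3 (t=11: INC foo by 5): {foo=34}
  after event 4 (t=19: DEC foo by 1): {foo=33}
  after event 5 (t=20: INC foo by 5): {foo=38}
  after event 6 (t=26: INC baz by 7): {baz=7, foo=38}
  after event 7 (t=33: DEL baz): {foo=38}
  after event 8 (t=43: INC foo by 14): {foo=52}
  after event 9 (t=46: INC foo by 13): {foo=65}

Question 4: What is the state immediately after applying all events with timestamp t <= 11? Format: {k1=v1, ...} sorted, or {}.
Apply events with t <= 11 (3 events):
  after event 1 (t=7: SET foo = 7): {foo=7}
  after event 2 (t=10: SET foo = 29): {foo=29}
  after event 3 (t=11: INC foo by 5): {foo=34}

Answer: {foo=34}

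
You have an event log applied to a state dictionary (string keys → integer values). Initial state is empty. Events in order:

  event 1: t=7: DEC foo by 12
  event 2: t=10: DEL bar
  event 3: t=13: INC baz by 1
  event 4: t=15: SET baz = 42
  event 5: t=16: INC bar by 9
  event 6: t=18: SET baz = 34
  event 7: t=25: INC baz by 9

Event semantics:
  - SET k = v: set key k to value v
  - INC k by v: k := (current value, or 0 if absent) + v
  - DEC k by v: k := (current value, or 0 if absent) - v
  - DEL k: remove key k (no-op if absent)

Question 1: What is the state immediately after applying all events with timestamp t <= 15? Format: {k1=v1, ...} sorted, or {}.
Apply events with t <= 15 (4 events):
  after event 1 (t=7: DEC foo by 12): {foo=-12}
  after event 2 (t=10: DEL bar): {foo=-12}
  after event 3 (t=13: INC baz by 1): {baz=1, foo=-12}
  after event 4 (t=15: SET baz = 42): {baz=42, foo=-12}

Answer: {baz=42, foo=-12}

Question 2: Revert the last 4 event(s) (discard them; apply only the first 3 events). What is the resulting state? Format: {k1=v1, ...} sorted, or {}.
Answer: {baz=1, foo=-12}

Derivation:
Keep first 3 events (discard last 4):
  after event 1 (t=7: DEC foo by 12): {foo=-12}
  after event 2 (t=10: DEL bar): {foo=-12}
  after event 3 (t=13: INC baz by 1): {baz=1, foo=-12}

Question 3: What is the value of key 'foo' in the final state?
Answer: -12

Derivation:
Track key 'foo' through all 7 events:
  event 1 (t=7: DEC foo by 12): foo (absent) -> -12
  event 2 (t=10: DEL bar): foo unchanged
  event 3 (t=13: INC baz by 1): foo unchanged
  event 4 (t=15: SET baz = 42): foo unchanged
  event 5 (t=16: INC bar by 9): foo unchanged
  event 6 (t=18: SET baz = 34): foo unchanged
  event 7 (t=25: INC baz by 9): foo unchanged
Final: foo = -12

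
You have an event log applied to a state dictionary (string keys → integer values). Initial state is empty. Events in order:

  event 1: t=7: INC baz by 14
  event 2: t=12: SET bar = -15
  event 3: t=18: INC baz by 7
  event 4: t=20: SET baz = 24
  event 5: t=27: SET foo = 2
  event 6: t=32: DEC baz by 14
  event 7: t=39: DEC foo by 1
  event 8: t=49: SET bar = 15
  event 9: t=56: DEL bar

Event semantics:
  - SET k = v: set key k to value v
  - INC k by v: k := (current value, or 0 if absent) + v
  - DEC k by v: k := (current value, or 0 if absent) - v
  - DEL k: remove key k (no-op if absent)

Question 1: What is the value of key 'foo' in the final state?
Track key 'foo' through all 9 events:
  event 1 (t=7: INC baz by 14): foo unchanged
  event 2 (t=12: SET bar = -15): foo unchanged
  event 3 (t=18: INC baz by 7): foo unchanged
  event 4 (t=20: SET baz = 24): foo unchanged
  event 5 (t=27: SET foo = 2): foo (absent) -> 2
  event 6 (t=32: DEC baz by 14): foo unchanged
  event 7 (t=39: DEC foo by 1): foo 2 -> 1
  event 8 (t=49: SET bar = 15): foo unchanged
  event 9 (t=56: DEL bar): foo unchanged
Final: foo = 1

Answer: 1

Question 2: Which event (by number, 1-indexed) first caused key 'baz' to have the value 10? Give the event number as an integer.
Looking for first event where baz becomes 10:
  event 1: baz = 14
  event 2: baz = 14
  event 3: baz = 21
  event 4: baz = 24
  event 5: baz = 24
  event 6: baz 24 -> 10  <-- first match

Answer: 6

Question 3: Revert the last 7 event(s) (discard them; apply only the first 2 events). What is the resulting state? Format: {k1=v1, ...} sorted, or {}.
Answer: {bar=-15, baz=14}

Derivation:
Keep first 2 events (discard last 7):
  after event 1 (t=7: INC baz by 14): {baz=14}
  after event 2 (t=12: SET bar = -15): {bar=-15, baz=14}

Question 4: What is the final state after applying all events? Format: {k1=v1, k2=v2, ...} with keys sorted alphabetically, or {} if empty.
Answer: {baz=10, foo=1}

Derivation:
  after event 1 (t=7: INC baz by 14): {baz=14}
  after event 2 (t=12: SET bar = -15): {bar=-15, baz=14}
  after event 3 (t=18: INC baz by 7): {bar=-15, baz=21}
  after event 4 (t=20: SET baz = 24): {bar=-15, baz=24}
  after event 5 (t=27: SET foo = 2): {bar=-15, baz=24, foo=2}
  after event 6 (t=32: DEC baz by 14): {bar=-15, baz=10, foo=2}
  after event 7 (t=39: DEC foo by 1): {bar=-15, baz=10, foo=1}
  after event 8 (t=49: SET bar = 15): {bar=15, baz=10, foo=1}
  after event 9 (t=56: DEL bar): {baz=10, foo=1}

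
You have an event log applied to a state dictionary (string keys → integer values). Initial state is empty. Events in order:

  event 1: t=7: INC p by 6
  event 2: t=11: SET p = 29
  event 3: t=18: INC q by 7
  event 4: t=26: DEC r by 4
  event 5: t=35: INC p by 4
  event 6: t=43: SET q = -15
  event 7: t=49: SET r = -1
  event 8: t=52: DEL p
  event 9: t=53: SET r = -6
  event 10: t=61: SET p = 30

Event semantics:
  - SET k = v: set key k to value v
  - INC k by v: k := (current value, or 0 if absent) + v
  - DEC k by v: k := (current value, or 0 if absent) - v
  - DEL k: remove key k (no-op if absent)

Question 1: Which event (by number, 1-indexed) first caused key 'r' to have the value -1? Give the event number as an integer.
Answer: 7

Derivation:
Looking for first event where r becomes -1:
  event 4: r = -4
  event 5: r = -4
  event 6: r = -4
  event 7: r -4 -> -1  <-- first match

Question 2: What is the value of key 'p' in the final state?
Track key 'p' through all 10 events:
  event 1 (t=7: INC p by 6): p (absent) -> 6
  event 2 (t=11: SET p = 29): p 6 -> 29
  event 3 (t=18: INC q by 7): p unchanged
  event 4 (t=26: DEC r by 4): p unchanged
  event 5 (t=35: INC p by 4): p 29 -> 33
  event 6 (t=43: SET q = -15): p unchanged
  event 7 (t=49: SET r = -1): p unchanged
  event 8 (t=52: DEL p): p 33 -> (absent)
  event 9 (t=53: SET r = -6): p unchanged
  event 10 (t=61: SET p = 30): p (absent) -> 30
Final: p = 30

Answer: 30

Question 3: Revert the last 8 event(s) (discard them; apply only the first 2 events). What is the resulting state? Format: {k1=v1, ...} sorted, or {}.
Keep first 2 events (discard last 8):
  after event 1 (t=7: INC p by 6): {p=6}
  after event 2 (t=11: SET p = 29): {p=29}

Answer: {p=29}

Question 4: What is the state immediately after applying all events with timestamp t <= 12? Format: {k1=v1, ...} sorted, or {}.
Apply events with t <= 12 (2 events):
  after event 1 (t=7: INC p by 6): {p=6}
  after event 2 (t=11: SET p = 29): {p=29}

Answer: {p=29}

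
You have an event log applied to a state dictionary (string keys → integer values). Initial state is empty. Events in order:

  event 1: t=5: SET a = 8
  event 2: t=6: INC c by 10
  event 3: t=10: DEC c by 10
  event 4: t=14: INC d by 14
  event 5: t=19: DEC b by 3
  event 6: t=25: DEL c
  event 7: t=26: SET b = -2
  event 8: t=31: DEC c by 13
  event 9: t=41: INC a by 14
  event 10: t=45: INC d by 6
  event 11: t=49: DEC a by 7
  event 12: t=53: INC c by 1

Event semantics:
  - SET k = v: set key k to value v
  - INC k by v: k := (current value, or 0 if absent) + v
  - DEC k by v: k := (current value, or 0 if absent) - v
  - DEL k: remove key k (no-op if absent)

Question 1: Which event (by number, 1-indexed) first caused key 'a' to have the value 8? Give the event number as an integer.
Looking for first event where a becomes 8:
  event 1: a (absent) -> 8  <-- first match

Answer: 1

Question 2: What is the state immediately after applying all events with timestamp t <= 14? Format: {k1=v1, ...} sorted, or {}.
Apply events with t <= 14 (4 events):
  after event 1 (t=5: SET a = 8): {a=8}
  after event 2 (t=6: INC c by 10): {a=8, c=10}
  after event 3 (t=10: DEC c by 10): {a=8, c=0}
  after event 4 (t=14: INC d by 14): {a=8, c=0, d=14}

Answer: {a=8, c=0, d=14}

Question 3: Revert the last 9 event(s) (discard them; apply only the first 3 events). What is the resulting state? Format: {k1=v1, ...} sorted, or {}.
Keep first 3 events (discard last 9):
  after event 1 (t=5: SET a = 8): {a=8}
  after event 2 (t=6: INC c by 10): {a=8, c=10}
  after event 3 (t=10: DEC c by 10): {a=8, c=0}

Answer: {a=8, c=0}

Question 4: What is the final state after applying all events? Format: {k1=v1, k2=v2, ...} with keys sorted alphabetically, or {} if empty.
  after event 1 (t=5: SET a = 8): {a=8}
  after event 2 (t=6: INC c by 10): {a=8, c=10}
  after event 3 (t=10: DEC c by 10): {a=8, c=0}
  after event 4 (t=14: INC d by 14): {a=8, c=0, d=14}
  after event 5 (t=19: DEC b by 3): {a=8, b=-3, c=0, d=14}
  after event 6 (t=25: DEL c): {a=8, b=-3, d=14}
  after event 7 (t=26: SET b = -2): {a=8, b=-2, d=14}
  after event 8 (t=31: DEC c by 13): {a=8, b=-2, c=-13, d=14}
  after event 9 (t=41: INC a by 14): {a=22, b=-2, c=-13, d=14}
  after event 10 (t=45: INC d by 6): {a=22, b=-2, c=-13, d=20}
  after event 11 (t=49: DEC a by 7): {a=15, b=-2, c=-13, d=20}
  after event 12 (t=53: INC c by 1): {a=15, b=-2, c=-12, d=20}

Answer: {a=15, b=-2, c=-12, d=20}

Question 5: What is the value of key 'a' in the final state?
Answer: 15

Derivation:
Track key 'a' through all 12 events:
  event 1 (t=5: SET a = 8): a (absent) -> 8
  event 2 (t=6: INC c by 10): a unchanged
  event 3 (t=10: DEC c by 10): a unchanged
  event 4 (t=14: INC d by 14): a unchanged
  event 5 (t=19: DEC b by 3): a unchanged
  event 6 (t=25: DEL c): a unchanged
  event 7 (t=26: SET b = -2): a unchanged
  event 8 (t=31: DEC c by 13): a unchanged
  event 9 (t=41: INC a by 14): a 8 -> 22
  event 10 (t=45: INC d by 6): a unchanged
  event 11 (t=49: DEC a by 7): a 22 -> 15
  event 12 (t=53: INC c by 1): a unchanged
Final: a = 15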